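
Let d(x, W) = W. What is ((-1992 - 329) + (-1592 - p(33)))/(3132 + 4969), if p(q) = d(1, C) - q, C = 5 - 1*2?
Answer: -3883/8101 ≈ -0.47932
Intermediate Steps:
C = 3 (C = 5 - 2 = 3)
p(q) = 3 - q
((-1992 - 329) + (-1592 - p(33)))/(3132 + 4969) = ((-1992 - 329) + (-1592 - (3 - 1*33)))/(3132 + 4969) = (-2321 + (-1592 - (3 - 33)))/8101 = (-2321 + (-1592 - 1*(-30)))*(1/8101) = (-2321 + (-1592 + 30))*(1/8101) = (-2321 - 1562)*(1/8101) = -3883*1/8101 = -3883/8101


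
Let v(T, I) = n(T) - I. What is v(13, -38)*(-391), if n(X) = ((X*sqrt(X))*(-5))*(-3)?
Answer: -14858 - 76245*sqrt(13) ≈ -2.8976e+5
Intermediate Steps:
n(X) = 15*X**(3/2) (n(X) = (X**(3/2)*(-5))*(-3) = -5*X**(3/2)*(-3) = 15*X**(3/2))
v(T, I) = -I + 15*T**(3/2) (v(T, I) = 15*T**(3/2) - I = -I + 15*T**(3/2))
v(13, -38)*(-391) = (-1*(-38) + 15*13**(3/2))*(-391) = (38 + 15*(13*sqrt(13)))*(-391) = (38 + 195*sqrt(13))*(-391) = -14858 - 76245*sqrt(13)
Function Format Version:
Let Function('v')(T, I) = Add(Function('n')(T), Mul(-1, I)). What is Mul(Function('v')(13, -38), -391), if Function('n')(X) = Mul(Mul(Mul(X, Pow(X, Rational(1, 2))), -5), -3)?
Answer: Add(-14858, Mul(-76245, Pow(13, Rational(1, 2)))) ≈ -2.8976e+5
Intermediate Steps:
Function('n')(X) = Mul(15, Pow(X, Rational(3, 2))) (Function('n')(X) = Mul(Mul(Pow(X, Rational(3, 2)), -5), -3) = Mul(Mul(-5, Pow(X, Rational(3, 2))), -3) = Mul(15, Pow(X, Rational(3, 2))))
Function('v')(T, I) = Add(Mul(-1, I), Mul(15, Pow(T, Rational(3, 2)))) (Function('v')(T, I) = Add(Mul(15, Pow(T, Rational(3, 2))), Mul(-1, I)) = Add(Mul(-1, I), Mul(15, Pow(T, Rational(3, 2)))))
Mul(Function('v')(13, -38), -391) = Mul(Add(Mul(-1, -38), Mul(15, Pow(13, Rational(3, 2)))), -391) = Mul(Add(38, Mul(15, Mul(13, Pow(13, Rational(1, 2))))), -391) = Mul(Add(38, Mul(195, Pow(13, Rational(1, 2)))), -391) = Add(-14858, Mul(-76245, Pow(13, Rational(1, 2))))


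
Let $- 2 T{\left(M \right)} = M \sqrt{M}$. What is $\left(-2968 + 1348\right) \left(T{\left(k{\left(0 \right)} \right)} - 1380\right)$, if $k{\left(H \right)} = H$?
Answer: $2235600$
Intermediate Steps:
$T{\left(M \right)} = - \frac{M^{\frac{3}{2}}}{2}$ ($T{\left(M \right)} = - \frac{M \sqrt{M}}{2} = - \frac{M^{\frac{3}{2}}}{2}$)
$\left(-2968 + 1348\right) \left(T{\left(k{\left(0 \right)} \right)} - 1380\right) = \left(-2968 + 1348\right) \left(- \frac{0^{\frac{3}{2}}}{2} - 1380\right) = - 1620 \left(\left(- \frac{1}{2}\right) 0 - 1380\right) = - 1620 \left(0 - 1380\right) = \left(-1620\right) \left(-1380\right) = 2235600$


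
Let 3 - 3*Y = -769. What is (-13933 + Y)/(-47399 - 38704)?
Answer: 41027/258309 ≈ 0.15883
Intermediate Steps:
Y = 772/3 (Y = 1 - 1/3*(-769) = 1 + 769/3 = 772/3 ≈ 257.33)
(-13933 + Y)/(-47399 - 38704) = (-13933 + 772/3)/(-47399 - 38704) = -41027/3/(-86103) = -41027/3*(-1/86103) = 41027/258309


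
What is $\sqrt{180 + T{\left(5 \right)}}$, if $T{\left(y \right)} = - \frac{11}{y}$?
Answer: $\frac{\sqrt{4445}}{5} \approx 13.334$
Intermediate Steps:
$\sqrt{180 + T{\left(5 \right)}} = \sqrt{180 - \frac{11}{5}} = \sqrt{\frac{889}{5}} = \frac{\sqrt{4445}}{5}$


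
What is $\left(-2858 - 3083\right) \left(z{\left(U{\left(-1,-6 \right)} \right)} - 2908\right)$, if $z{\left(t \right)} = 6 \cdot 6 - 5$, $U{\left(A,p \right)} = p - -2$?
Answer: $17092257$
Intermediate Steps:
$U{\left(A,p \right)} = 2 + p$ ($U{\left(A,p \right)} = p + 2 = 2 + p$)
$z{\left(t \right)} = 31$ ($z{\left(t \right)} = 36 - 5 = 31$)
$\left(-2858 - 3083\right) \left(z{\left(U{\left(-1,-6 \right)} \right)} - 2908\right) = \left(-2858 - 3083\right) \left(31 - 2908\right) = \left(-5941\right) \left(-2877\right) = 17092257$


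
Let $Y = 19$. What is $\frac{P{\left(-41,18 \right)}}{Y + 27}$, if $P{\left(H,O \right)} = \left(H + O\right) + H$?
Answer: $- \frac{32}{23} \approx -1.3913$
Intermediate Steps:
$P{\left(H,O \right)} = O + 2 H$
$\frac{P{\left(-41,18 \right)}}{Y + 27} = \frac{18 + 2 \left(-41\right)}{19 + 27} = \frac{18 - 82}{46} = \frac{1}{46} \left(-64\right) = - \frac{32}{23}$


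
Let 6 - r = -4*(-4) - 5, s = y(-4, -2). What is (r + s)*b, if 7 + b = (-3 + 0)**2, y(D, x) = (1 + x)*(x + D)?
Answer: 2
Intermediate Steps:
y(D, x) = (1 + x)*(D + x)
s = 6 (s = -4 - 2 + (-2)**2 - 4*(-2) = -4 - 2 + 4 + 8 = 6)
r = -5 (r = 6 - (-4*(-4) - 5) = 6 - (16 - 5) = 6 - 1*11 = 6 - 11 = -5)
b = 2 (b = -7 + (-3 + 0)**2 = -7 + (-3)**2 = -7 + 9 = 2)
(r + s)*b = (-5 + 6)*2 = 1*2 = 2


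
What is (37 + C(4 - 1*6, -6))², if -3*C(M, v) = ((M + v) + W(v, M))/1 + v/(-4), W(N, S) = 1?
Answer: 54289/36 ≈ 1508.0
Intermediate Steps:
C(M, v) = -⅓ - M/3 - v/4 (C(M, v) = -(((M + v) + 1)/1 + v/(-4))/3 = -((1 + M + v)*1 + v*(-¼))/3 = -((1 + M + v) - v/4)/3 = -(1 + M + 3*v/4)/3 = -⅓ - M/3 - v/4)
(37 + C(4 - 1*6, -6))² = (37 + (-⅓ - (4 - 1*6)/3 - ¼*(-6)))² = (37 + (-⅓ - (4 - 6)/3 + 3/2))² = (37 + (-⅓ - ⅓*(-2) + 3/2))² = (37 + (-⅓ + ⅔ + 3/2))² = (37 + 11/6)² = (233/6)² = 54289/36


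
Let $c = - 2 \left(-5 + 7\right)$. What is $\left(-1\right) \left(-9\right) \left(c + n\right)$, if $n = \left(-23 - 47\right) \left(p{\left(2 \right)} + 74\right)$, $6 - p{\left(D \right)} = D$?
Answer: $-49176$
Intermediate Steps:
$p{\left(D \right)} = 6 - D$
$n = -5460$ ($n = \left(-23 - 47\right) \left(\left(6 - 2\right) + 74\right) = - 70 \left(\left(6 - 2\right) + 74\right) = - 70 \left(4 + 74\right) = \left(-70\right) 78 = -5460$)
$c = -4$ ($c = \left(-2\right) 2 = -4$)
$\left(-1\right) \left(-9\right) \left(c + n\right) = \left(-1\right) \left(-9\right) \left(-4 - 5460\right) = 9 \left(-5464\right) = -49176$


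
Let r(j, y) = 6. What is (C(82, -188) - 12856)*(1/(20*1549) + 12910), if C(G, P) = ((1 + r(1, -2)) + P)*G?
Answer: -5538932492049/15490 ≈ -3.5758e+8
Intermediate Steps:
C(G, P) = G*(7 + P) (C(G, P) = ((1 + 6) + P)*G = (7 + P)*G = G*(7 + P))
(C(82, -188) - 12856)*(1/(20*1549) + 12910) = (82*(7 - 188) - 12856)*(1/(20*1549) + 12910) = (82*(-181) - 12856)*(1/30980 + 12910) = (-14842 - 12856)*(1/30980 + 12910) = -27698*399951801/30980 = -5538932492049/15490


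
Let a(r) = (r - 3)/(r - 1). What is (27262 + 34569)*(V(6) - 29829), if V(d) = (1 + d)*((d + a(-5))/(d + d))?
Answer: -33193663195/18 ≈ -1.8441e+9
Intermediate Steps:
a(r) = (-3 + r)/(-1 + r)
V(d) = (1 + d)*(4/3 + d)/(2*d) (V(d) = (1 + d)*((d + (-3 - 5)/(-1 - 5))/(d + d)) = (1 + d)*((d - 8/(-6))/((2*d))) = (1 + d)*((d - ⅙*(-8))*(1/(2*d))) = (1 + d)*((d + 4/3)*(1/(2*d))) = (1 + d)*((4/3 + d)*(1/(2*d))) = (1 + d)*((4/3 + d)/(2*d)) = (1 + d)*(4/3 + d)/(2*d))
(27262 + 34569)*(V(6) - 29829) = (27262 + 34569)*((⅙)*(4 + 6*(7 + 3*6))/6 - 29829) = 61831*((⅙)*(⅙)*(4 + 6*(7 + 18)) - 29829) = 61831*((⅙)*(⅙)*(4 + 6*25) - 29829) = 61831*((⅙)*(⅙)*(4 + 150) - 29829) = 61831*((⅙)*(⅙)*154 - 29829) = 61831*(77/18 - 29829) = 61831*(-536845/18) = -33193663195/18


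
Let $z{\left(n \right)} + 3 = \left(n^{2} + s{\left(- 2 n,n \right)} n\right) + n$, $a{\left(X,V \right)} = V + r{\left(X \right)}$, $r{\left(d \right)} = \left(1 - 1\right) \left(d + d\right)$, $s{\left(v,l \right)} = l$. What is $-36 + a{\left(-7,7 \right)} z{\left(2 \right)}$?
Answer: $13$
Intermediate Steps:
$r{\left(d \right)} = 0$ ($r{\left(d \right)} = 0 \cdot 2 d = 0$)
$a{\left(X,V \right)} = V$ ($a{\left(X,V \right)} = V + 0 = V$)
$z{\left(n \right)} = -3 + n + 2 n^{2}$ ($z{\left(n \right)} = -3 + \left(\left(n^{2} + n n\right) + n\right) = -3 + \left(\left(n^{2} + n^{2}\right) + n\right) = -3 + \left(2 n^{2} + n\right) = -3 + \left(n + 2 n^{2}\right) = -3 + n + 2 n^{2}$)
$-36 + a{\left(-7,7 \right)} z{\left(2 \right)} = -36 + 7 \left(-3 + 2 + 2 \cdot 2^{2}\right) = -36 + 7 \left(-3 + 2 + 2 \cdot 4\right) = -36 + 7 \left(-3 + 2 + 8\right) = -36 + 7 \cdot 7 = -36 + 49 = 13$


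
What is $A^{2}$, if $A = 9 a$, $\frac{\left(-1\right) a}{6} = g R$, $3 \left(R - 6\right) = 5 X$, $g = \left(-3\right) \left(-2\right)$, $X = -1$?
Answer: $1971216$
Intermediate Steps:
$g = 6$
$R = \frac{13}{3}$ ($R = 6 + \frac{5 \left(-1\right)}{3} = 6 + \frac{1}{3} \left(-5\right) = 6 - \frac{5}{3} = \frac{13}{3} \approx 4.3333$)
$a = -156$ ($a = - 6 \cdot 6 \cdot \frac{13}{3} = \left(-6\right) 26 = -156$)
$A = -1404$ ($A = 9 \left(-156\right) = -1404$)
$A^{2} = \left(-1404\right)^{2} = 1971216$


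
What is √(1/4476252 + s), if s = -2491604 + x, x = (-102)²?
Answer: I*√12428846869441612137/2238126 ≈ 1575.2*I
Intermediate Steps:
x = 10404
s = -2481200 (s = -2491604 + 10404 = -2481200)
√(1/4476252 + s) = √(1/4476252 - 2481200) = √(-11106476462399/4476252) = I*√12428846869441612137/2238126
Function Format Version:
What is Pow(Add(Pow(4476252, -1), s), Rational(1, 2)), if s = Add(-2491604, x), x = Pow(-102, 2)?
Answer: Mul(Rational(1, 2238126), I, Pow(12428846869441612137, Rational(1, 2))) ≈ Mul(1575.2, I)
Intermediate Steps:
x = 10404
s = -2481200 (s = Add(-2491604, 10404) = -2481200)
Pow(Add(Pow(4476252, -1), s), Rational(1, 2)) = Pow(Add(Pow(4476252, -1), -2481200), Rational(1, 2)) = Pow(Add(Rational(1, 4476252), -2481200), Rational(1, 2)) = Pow(Rational(-11106476462399, 4476252), Rational(1, 2)) = Mul(Rational(1, 2238126), I, Pow(12428846869441612137, Rational(1, 2)))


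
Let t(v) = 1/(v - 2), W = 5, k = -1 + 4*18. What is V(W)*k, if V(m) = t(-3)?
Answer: -71/5 ≈ -14.200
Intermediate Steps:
k = 71 (k = -1 + 72 = 71)
t(v) = 1/(-2 + v)
V(m) = -⅕ (V(m) = 1/(-2 - 3) = 1/(-5) = -⅕)
V(W)*k = -⅕*71 = -71/5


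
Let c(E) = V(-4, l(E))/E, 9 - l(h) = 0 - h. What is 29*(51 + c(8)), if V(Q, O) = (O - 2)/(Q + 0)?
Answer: 46893/32 ≈ 1465.4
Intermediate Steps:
l(h) = 9 + h (l(h) = 9 - (0 - h) = 9 - (-1)*h = 9 + h)
V(Q, O) = (-2 + O)/Q
c(E) = (-7/4 - E/4)/E (c(E) = ((-2 + (9 + E))/(-4))/E = (-(7 + E)/4)/E = (-7/4 - E/4)/E)
29*(51 + c(8)) = 29*(51 + (1/4)*(-7 - 1*8)/8) = 29*(51 + (1/4)*(1/8)*(-7 - 8)) = 29*(51 + (1/4)*(1/8)*(-15)) = 29*(51 - 15/32) = 29*(1617/32) = 46893/32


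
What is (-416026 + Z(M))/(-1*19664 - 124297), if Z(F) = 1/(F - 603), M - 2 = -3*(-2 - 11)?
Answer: 233806613/80906082 ≈ 2.8899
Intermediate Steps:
M = 41 (M = 2 - 3*(-2 - 11) = 2 - 3*(-13) = 2 + 39 = 41)
Z(F) = 1/(-603 + F)
(-416026 + Z(M))/(-1*19664 - 124297) = (-416026 + 1/(-603 + 41))/(-1*19664 - 124297) = (-416026 + 1/(-562))/(-19664 - 124297) = (-416026 - 1/562)/(-143961) = -233806613/562*(-1/143961) = 233806613/80906082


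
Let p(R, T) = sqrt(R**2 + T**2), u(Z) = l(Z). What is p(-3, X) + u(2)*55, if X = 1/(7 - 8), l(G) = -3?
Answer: -165 + sqrt(10) ≈ -161.84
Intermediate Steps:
u(Z) = -3
X = -1 (X = 1/(-1) = -1)
p(-3, X) + u(2)*55 = sqrt((-3)**2 + (-1)**2) - 3*55 = sqrt(9 + 1) - 165 = sqrt(10) - 165 = -165 + sqrt(10)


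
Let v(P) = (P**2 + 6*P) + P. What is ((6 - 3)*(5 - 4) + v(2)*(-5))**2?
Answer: 7569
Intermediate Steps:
v(P) = P**2 + 7*P
((6 - 3)*(5 - 4) + v(2)*(-5))**2 = ((6 - 3)*(5 - 4) + (2*(7 + 2))*(-5))**2 = (3*1 + (2*9)*(-5))**2 = (3 + 18*(-5))**2 = (3 - 90)**2 = (-87)**2 = 7569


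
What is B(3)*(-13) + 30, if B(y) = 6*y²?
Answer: -672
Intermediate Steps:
B(3)*(-13) + 30 = (6*3²)*(-13) + 30 = (6*9)*(-13) + 30 = 54*(-13) + 30 = -702 + 30 = -672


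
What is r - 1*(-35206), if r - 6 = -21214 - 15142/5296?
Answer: 37059133/2648 ≈ 13995.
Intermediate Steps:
r = -56166355/2648 (r = 6 + (-21214 - 15142/5296) = 6 + (-21214 - 15142*1/5296) = 6 + (-21214 - 7571/2648) = 6 - 56182243/2648 = -56166355/2648 ≈ -21211.)
r - 1*(-35206) = -56166355/2648 - 1*(-35206) = -56166355/2648 + 35206 = 37059133/2648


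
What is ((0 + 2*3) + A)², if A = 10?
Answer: 256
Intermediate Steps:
((0 + 2*3) + A)² = ((0 + 2*3) + 10)² = ((0 + 6) + 10)² = (6 + 10)² = 16² = 256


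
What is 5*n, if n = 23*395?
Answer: 45425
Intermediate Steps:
n = 9085
5*n = 5*9085 = 45425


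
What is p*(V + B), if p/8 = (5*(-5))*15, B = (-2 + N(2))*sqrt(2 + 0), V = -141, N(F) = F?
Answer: 423000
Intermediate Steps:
B = 0 (B = (-2 + 2)*sqrt(2 + 0) = 0*sqrt(2) = 0)
p = -3000 (p = 8*((5*(-5))*15) = 8*(-25*15) = 8*(-375) = -3000)
p*(V + B) = -3000*(-141 + 0) = -3000*(-141) = 423000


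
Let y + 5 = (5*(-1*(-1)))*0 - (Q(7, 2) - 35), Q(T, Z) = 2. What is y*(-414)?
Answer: -11592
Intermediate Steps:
y = 28 (y = -5 + ((5*(-1*(-1)))*0 - (2 - 35)) = -5 + ((5*1)*0 - 1*(-33)) = -5 + (5*0 + 33) = -5 + (0 + 33) = -5 + 33 = 28)
y*(-414) = 28*(-414) = -11592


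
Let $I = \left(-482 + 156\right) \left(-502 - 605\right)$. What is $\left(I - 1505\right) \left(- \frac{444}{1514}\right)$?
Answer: $- \frac{79781694}{757} \approx -1.0539 \cdot 10^{5}$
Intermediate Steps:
$I = 360882$ ($I = \left(-326\right) \left(-1107\right) = 360882$)
$\left(I - 1505\right) \left(- \frac{444}{1514}\right) = \left(360882 - 1505\right) \left(- \frac{444}{1514}\right) = 359377 \left(\left(-444\right) \frac{1}{1514}\right) = 359377 \left(- \frac{222}{757}\right) = - \frac{79781694}{757}$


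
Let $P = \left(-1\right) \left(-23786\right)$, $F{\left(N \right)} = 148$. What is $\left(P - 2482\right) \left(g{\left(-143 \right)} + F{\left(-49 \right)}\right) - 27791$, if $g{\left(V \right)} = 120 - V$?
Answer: $8728153$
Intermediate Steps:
$P = 23786$
$\left(P - 2482\right) \left(g{\left(-143 \right)} + F{\left(-49 \right)}\right) - 27791 = \left(23786 - 2482\right) \left(\left(120 - -143\right) + 148\right) - 27791 = 21304 \left(\left(120 + 143\right) + 148\right) - 27791 = 21304 \left(263 + 148\right) - 27791 = 21304 \cdot 411 - 27791 = 8755944 - 27791 = 8728153$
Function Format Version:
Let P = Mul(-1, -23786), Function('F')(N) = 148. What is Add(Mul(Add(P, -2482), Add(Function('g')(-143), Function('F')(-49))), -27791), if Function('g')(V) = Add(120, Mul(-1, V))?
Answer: 8728153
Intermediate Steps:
P = 23786
Add(Mul(Add(P, -2482), Add(Function('g')(-143), Function('F')(-49))), -27791) = Add(Mul(Add(23786, -2482), Add(Add(120, Mul(-1, -143)), 148)), -27791) = Add(Mul(21304, Add(Add(120, 143), 148)), -27791) = Add(Mul(21304, Add(263, 148)), -27791) = Add(Mul(21304, 411), -27791) = Add(8755944, -27791) = 8728153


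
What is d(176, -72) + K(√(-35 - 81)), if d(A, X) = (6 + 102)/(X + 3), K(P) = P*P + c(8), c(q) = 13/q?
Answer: -21333/184 ≈ -115.94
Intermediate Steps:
K(P) = 13/8 + P² (K(P) = P*P + 13/8 = P² + 13*(⅛) = P² + 13/8 = 13/8 + P²)
d(A, X) = 108/(3 + X)
d(176, -72) + K(√(-35 - 81)) = 108/(3 - 72) + (13/8 + (√(-35 - 81))²) = 108/(-69) + (13/8 + (√(-116))²) = 108*(-1/69) + (13/8 + (2*I*√29)²) = -36/23 + (13/8 - 116) = -36/23 - 915/8 = -21333/184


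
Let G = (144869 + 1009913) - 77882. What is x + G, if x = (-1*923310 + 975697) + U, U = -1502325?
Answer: -373038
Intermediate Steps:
G = 1076900 (G = 1154782 - 77882 = 1076900)
x = -1449938 (x = (-1*923310 + 975697) - 1502325 = (-923310 + 975697) - 1502325 = 52387 - 1502325 = -1449938)
x + G = -1449938 + 1076900 = -373038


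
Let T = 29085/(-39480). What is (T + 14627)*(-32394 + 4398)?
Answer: -38490825525/94 ≈ -4.0948e+8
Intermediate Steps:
T = -277/376 (T = 29085*(-1/39480) = -277/376 ≈ -0.73670)
(T + 14627)*(-32394 + 4398) = (-277/376 + 14627)*(-32394 + 4398) = (5499475/376)*(-27996) = -38490825525/94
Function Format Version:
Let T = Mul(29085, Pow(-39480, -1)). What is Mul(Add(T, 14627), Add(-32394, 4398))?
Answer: Rational(-38490825525, 94) ≈ -4.0948e+8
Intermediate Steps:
T = Rational(-277, 376) (T = Mul(29085, Rational(-1, 39480)) = Rational(-277, 376) ≈ -0.73670)
Mul(Add(T, 14627), Add(-32394, 4398)) = Mul(Add(Rational(-277, 376), 14627), Add(-32394, 4398)) = Mul(Rational(5499475, 376), -27996) = Rational(-38490825525, 94)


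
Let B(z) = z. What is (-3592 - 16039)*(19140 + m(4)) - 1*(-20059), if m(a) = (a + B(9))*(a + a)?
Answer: -377758905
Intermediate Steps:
m(a) = 2*a*(9 + a) (m(a) = (a + 9)*(a + a) = (9 + a)*(2*a) = 2*a*(9 + a))
(-3592 - 16039)*(19140 + m(4)) - 1*(-20059) = (-3592 - 16039)*(19140 + 2*4*(9 + 4)) - 1*(-20059) = -19631*(19140 + 2*4*13) + 20059 = -19631*(19140 + 104) + 20059 = -19631*19244 + 20059 = -377778964 + 20059 = -377758905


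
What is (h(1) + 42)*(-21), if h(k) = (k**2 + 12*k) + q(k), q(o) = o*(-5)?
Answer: -1050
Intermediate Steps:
q(o) = -5*o
h(k) = k**2 + 7*k (h(k) = (k**2 + 12*k) - 5*k = k**2 + 7*k)
(h(1) + 42)*(-21) = (1*(7 + 1) + 42)*(-21) = (1*8 + 42)*(-21) = (8 + 42)*(-21) = 50*(-21) = -1050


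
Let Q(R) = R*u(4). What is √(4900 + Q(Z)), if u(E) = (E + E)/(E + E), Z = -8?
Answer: 2*√1223 ≈ 69.943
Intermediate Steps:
u(E) = 1 (u(E) = (2*E)/((2*E)) = (2*E)*(1/(2*E)) = 1)
Q(R) = R (Q(R) = R*1 = R)
√(4900 + Q(Z)) = √(4900 - 8) = √4892 = 2*√1223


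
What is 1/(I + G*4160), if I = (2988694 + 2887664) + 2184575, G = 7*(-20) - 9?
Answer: 1/7441093 ≈ 1.3439e-7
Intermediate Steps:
G = -149 (G = -140 - 9 = -149)
I = 8060933 (I = 5876358 + 2184575 = 8060933)
1/(I + G*4160) = 1/(8060933 - 149*4160) = 1/(8060933 - 619840) = 1/7441093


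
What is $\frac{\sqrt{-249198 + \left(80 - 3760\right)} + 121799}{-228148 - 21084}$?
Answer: $- \frac{121799}{249232} - \frac{i \sqrt{252878}}{249232} \approx -0.4887 - 0.0020177 i$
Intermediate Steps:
$\frac{\sqrt{-249198 + \left(80 - 3760\right)} + 121799}{-228148 - 21084} = \frac{\sqrt{-249198 + \left(80 - 3760\right)} + 121799}{-249232} = \left(\sqrt{-249198 - 3680} + 121799\right) \left(- \frac{1}{249232}\right) = \left(\sqrt{-252878} + 121799\right) \left(- \frac{1}{249232}\right) = \left(i \sqrt{252878} + 121799\right) \left(- \frac{1}{249232}\right) = \left(121799 + i \sqrt{252878}\right) \left(- \frac{1}{249232}\right) = - \frac{121799}{249232} - \frac{i \sqrt{252878}}{249232}$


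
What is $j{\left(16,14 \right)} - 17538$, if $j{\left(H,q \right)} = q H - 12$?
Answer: $-17326$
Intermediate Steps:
$j{\left(H,q \right)} = -12 + H q$ ($j{\left(H,q \right)} = H q - 12 = -12 + H q$)
$j{\left(16,14 \right)} - 17538 = \left(-12 + 16 \cdot 14\right) - 17538 = \left(-12 + 224\right) - 17538 = 212 - 17538 = -17326$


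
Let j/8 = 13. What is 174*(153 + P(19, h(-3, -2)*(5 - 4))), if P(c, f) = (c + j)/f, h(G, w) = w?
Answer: 15921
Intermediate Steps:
j = 104 (j = 8*13 = 104)
P(c, f) = (104 + c)/f (P(c, f) = (c + 104)/f = (104 + c)/f)
174*(153 + P(19, h(-3, -2)*(5 - 4))) = 174*(153 + (104 + 19)/((-2*(5 - 4)))) = 174*(153 + 123/(-2*1)) = 174*(153 + 123/(-2)) = 174*(153 - 1/2*123) = 174*(153 - 123/2) = 174*(183/2) = 15921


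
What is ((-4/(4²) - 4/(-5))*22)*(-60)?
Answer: -726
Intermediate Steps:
((-4/(4²) - 4/(-5))*22)*(-60) = ((-4/16 - 4*(-⅕))*22)*(-60) = ((-4*1/16 + ⅘)*22)*(-60) = ((-¼ + ⅘)*22)*(-60) = ((11/20)*22)*(-60) = (121/10)*(-60) = -726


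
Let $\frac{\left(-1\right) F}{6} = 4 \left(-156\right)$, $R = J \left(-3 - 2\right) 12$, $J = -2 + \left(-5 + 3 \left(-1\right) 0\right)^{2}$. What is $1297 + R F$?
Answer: $-5165423$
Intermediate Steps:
$J = 23$ ($J = -2 + \left(-5 - 0\right)^{2} = -2 + \left(-5 + 0\right)^{2} = -2 + \left(-5\right)^{2} = -2 + 25 = 23$)
$R = -1380$ ($R = 23 \left(-3 - 2\right) 12 = 23 \left(-5\right) 12 = \left(-115\right) 12 = -1380$)
$F = 3744$ ($F = - 6 \cdot 4 \left(-156\right) = \left(-6\right) \left(-624\right) = 3744$)
$1297 + R F = 1297 - 5166720 = -5165423$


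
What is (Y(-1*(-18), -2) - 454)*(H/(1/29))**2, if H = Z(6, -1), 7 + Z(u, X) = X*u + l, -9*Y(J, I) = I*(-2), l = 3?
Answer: -343969000/9 ≈ -3.8219e+7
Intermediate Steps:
Y(J, I) = 2*I/9 (Y(J, I) = -I*(-2)/9 = -(-2)*I/9 = 2*I/9)
Z(u, X) = -4 + X*u (Z(u, X) = -7 + (X*u + 3) = -7 + (3 + X*u) = -4 + X*u)
H = -10 (H = -4 - 1*6 = -4 - 6 = -10)
(Y(-1*(-18), -2) - 454)*(H/(1/29))**2 = ((2/9)*(-2) - 454)*(-10/(1/29))**2 = (-4/9 - 454)*(-10/1/29)**2 = -4090*(-10*29)**2/9 = -4090/9*(-290)**2 = -4090/9*84100 = -343969000/9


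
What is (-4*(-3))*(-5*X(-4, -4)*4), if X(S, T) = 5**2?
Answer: -6000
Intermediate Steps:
X(S, T) = 25
(-4*(-3))*(-5*X(-4, -4)*4) = (-4*(-3))*(-5*25*4) = 12*(-125*4) = 12*(-500) = -6000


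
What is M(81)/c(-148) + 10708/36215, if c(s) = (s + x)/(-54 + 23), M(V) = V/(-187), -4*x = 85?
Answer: 991878632/4584782785 ≈ 0.21634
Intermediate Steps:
x = -85/4 (x = -¼*85 = -85/4 ≈ -21.250)
M(V) = -V/187 (M(V) = V*(-1/187) = -V/187)
c(s) = 85/124 - s/31 (c(s) = (s - 85/4)/(-54 + 23) = (-85/4 + s)/(-31) = (-85/4 + s)*(-1/31) = 85/124 - s/31)
M(81)/c(-148) + 10708/36215 = (-1/187*81)/(85/124 - 1/31*(-148)) + 10708/36215 = -81/(187*(85/124 + 148/31)) + 10708*(1/36215) = -81/(187*677/124) + 10708/36215 = -81/187*124/677 + 10708/36215 = -10044/126599 + 10708/36215 = 991878632/4584782785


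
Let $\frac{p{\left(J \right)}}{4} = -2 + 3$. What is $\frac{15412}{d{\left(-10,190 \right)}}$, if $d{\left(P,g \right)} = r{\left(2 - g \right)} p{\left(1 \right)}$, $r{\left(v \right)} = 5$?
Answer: $\frac{3853}{5} \approx 770.6$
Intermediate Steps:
$p{\left(J \right)} = 4$ ($p{\left(J \right)} = 4 \left(-2 + 3\right) = 4 \cdot 1 = 4$)
$d{\left(P,g \right)} = 20$ ($d{\left(P,g \right)} = 5 \cdot 4 = 20$)
$\frac{15412}{d{\left(-10,190 \right)}} = \frac{15412}{20} = 15412 \cdot \frac{1}{20} = \frac{3853}{5}$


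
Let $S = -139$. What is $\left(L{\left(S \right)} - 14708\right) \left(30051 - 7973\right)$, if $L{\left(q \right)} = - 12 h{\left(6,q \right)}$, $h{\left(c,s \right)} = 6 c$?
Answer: $-334260920$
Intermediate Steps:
$L{\left(q \right)} = -432$ ($L{\left(q \right)} = - 12 \cdot 6 \cdot 6 = \left(-12\right) 36 = -432$)
$\left(L{\left(S \right)} - 14708\right) \left(30051 - 7973\right) = \left(-432 - 14708\right) \left(30051 - 7973\right) = \left(-15140\right) 22078 = -334260920$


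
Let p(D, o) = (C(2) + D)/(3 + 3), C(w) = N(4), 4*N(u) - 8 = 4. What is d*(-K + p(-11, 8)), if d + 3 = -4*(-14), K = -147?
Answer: 23161/3 ≈ 7720.3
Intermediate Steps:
d = 53 (d = -3 - 4*(-14) = -3 + 56 = 53)
N(u) = 3 (N(u) = 2 + (¼)*4 = 2 + 1 = 3)
C(w) = 3
p(D, o) = ½ + D/6 (p(D, o) = (3 + D)/(3 + 3) = (3 + D)/6 = (3 + D)*(⅙) = ½ + D/6)
d*(-K + p(-11, 8)) = 53*(-1*(-147) + (½ + (⅙)*(-11))) = 53*(147 + (½ - 11/6)) = 53*(147 - 4/3) = 53*(437/3) = 23161/3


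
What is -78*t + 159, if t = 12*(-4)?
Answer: 3903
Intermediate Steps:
t = -48
-78*t + 159 = -78*(-48) + 159 = 3744 + 159 = 3903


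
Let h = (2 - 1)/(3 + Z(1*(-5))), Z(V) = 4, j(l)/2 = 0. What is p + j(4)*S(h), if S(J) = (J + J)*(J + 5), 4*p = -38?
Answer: -19/2 ≈ -9.5000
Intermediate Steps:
j(l) = 0 (j(l) = 2*0 = 0)
p = -19/2 (p = (¼)*(-38) = -19/2 ≈ -9.5000)
h = ⅐ (h = (2 - 1)/(3 + 4) = 1/7 = 1*(⅐) = ⅐ ≈ 0.14286)
S(J) = 2*J*(5 + J) (S(J) = (2*J)*(5 + J) = 2*J*(5 + J))
p + j(4)*S(h) = -19/2 + 0*(2*(⅐)*(5 + ⅐)) = -19/2 + 0*(2*(⅐)*(36/7)) = -19/2 + 0*(72/49) = -19/2 + 0 = -19/2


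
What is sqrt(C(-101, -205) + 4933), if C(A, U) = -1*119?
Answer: sqrt(4814) ≈ 69.383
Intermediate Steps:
C(A, U) = -119
sqrt(C(-101, -205) + 4933) = sqrt(-119 + 4933) = sqrt(4814)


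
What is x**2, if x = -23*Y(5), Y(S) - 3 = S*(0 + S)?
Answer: 414736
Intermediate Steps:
Y(S) = 3 + S**2 (Y(S) = 3 + S*(0 + S) = 3 + S*S = 3 + S**2)
x = -644 (x = -23*(3 + 5**2) = -23*(3 + 25) = -23*28 = -644)
x**2 = (-644)**2 = 414736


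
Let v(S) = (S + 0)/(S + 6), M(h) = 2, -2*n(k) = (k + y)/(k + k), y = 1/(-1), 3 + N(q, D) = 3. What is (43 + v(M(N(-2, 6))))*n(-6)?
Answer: -1211/96 ≈ -12.615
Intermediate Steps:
N(q, D) = 0 (N(q, D) = -3 + 3 = 0)
y = -1
n(k) = -(-1 + k)/(4*k) (n(k) = -(k - 1)/(2*(k + k)) = -(-1 + k)/(2*(2*k)) = -(-1 + k)*1/(2*k)/2 = -(-1 + k)/(4*k))
v(S) = S/(6 + S)
(43 + v(M(N(-2, 6))))*n(-6) = (43 + 2/(6 + 2))*((¼)*(1 - 1*(-6))/(-6)) = (43 + 2/8)*((¼)*(-⅙)*(1 + 6)) = (43 + 2*(⅛))*((¼)*(-⅙)*7) = (43 + ¼)*(-7/24) = (173/4)*(-7/24) = -1211/96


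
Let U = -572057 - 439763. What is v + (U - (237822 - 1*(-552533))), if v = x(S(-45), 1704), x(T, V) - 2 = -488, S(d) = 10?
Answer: -1802661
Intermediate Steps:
U = -1011820
x(T, V) = -486 (x(T, V) = 2 - 488 = -486)
v = -486
v + (U - (237822 - 1*(-552533))) = -486 + (-1011820 - (237822 - 1*(-552533))) = -486 + (-1011820 - (237822 + 552533)) = -486 + (-1011820 - 1*790355) = -486 + (-1011820 - 790355) = -486 - 1802175 = -1802661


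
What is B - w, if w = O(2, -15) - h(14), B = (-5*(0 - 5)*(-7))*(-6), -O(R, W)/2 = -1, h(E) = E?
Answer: 1062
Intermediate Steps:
O(R, W) = 2 (O(R, W) = -2*(-1) = 2)
B = 1050 (B = (-5*(-5)*(-7))*(-6) = (25*(-7))*(-6) = -175*(-6) = 1050)
w = -12 (w = 2 - 1*14 = 2 - 14 = -12)
B - w = 1050 - 1*(-12) = 1050 + 12 = 1062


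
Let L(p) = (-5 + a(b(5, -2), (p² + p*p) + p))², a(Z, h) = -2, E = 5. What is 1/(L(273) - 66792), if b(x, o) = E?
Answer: -1/66743 ≈ -1.4983e-5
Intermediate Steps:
b(x, o) = 5
L(p) = 49 (L(p) = (-5 - 2)² = (-7)² = 49)
1/(L(273) - 66792) = 1/(49 - 66792) = 1/(-66743) = -1/66743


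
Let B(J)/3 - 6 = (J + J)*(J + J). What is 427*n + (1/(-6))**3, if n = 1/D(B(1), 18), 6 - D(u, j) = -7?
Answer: 92219/2808 ≈ 32.842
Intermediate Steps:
B(J) = 18 + 12*J**2 (B(J) = 18 + 3*((J + J)*(J + J)) = 18 + 3*((2*J)*(2*J)) = 18 + 3*(4*J**2) = 18 + 12*J**2)
D(u, j) = 13 (D(u, j) = 6 - 1*(-7) = 6 + 7 = 13)
n = 1/13 ≈ 0.076923
427*n + (1/(-6))**3 = 427*(1/13) + (1/(-6))**3 = 427/13 + (1*(-1/6))**3 = 427/13 + (-1/6)**3 = 427/13 - 1/216 = 92219/2808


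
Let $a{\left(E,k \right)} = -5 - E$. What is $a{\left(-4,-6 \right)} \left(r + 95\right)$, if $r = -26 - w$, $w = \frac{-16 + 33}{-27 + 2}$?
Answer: $- \frac{1742}{25} \approx -69.68$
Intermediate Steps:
$w = - \frac{17}{25}$ ($w = \frac{17}{-25} = 17 \left(- \frac{1}{25}\right) = - \frac{17}{25} \approx -0.68$)
$r = - \frac{633}{25}$ ($r = -26 - - \frac{17}{25} = -26 + \frac{17}{25} = - \frac{633}{25} \approx -25.32$)
$a{\left(-4,-6 \right)} \left(r + 95\right) = \left(-5 - -4\right) \left(- \frac{633}{25} + 95\right) = \left(-5 + 4\right) \frac{1742}{25} = \left(-1\right) \frac{1742}{25} = - \frac{1742}{25}$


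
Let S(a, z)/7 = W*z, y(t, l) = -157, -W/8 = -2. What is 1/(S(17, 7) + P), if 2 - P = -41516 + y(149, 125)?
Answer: 1/42459 ≈ 2.3552e-5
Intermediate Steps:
W = 16 (W = -8*(-2) = 16)
S(a, z) = 112*z (S(a, z) = 7*(16*z) = 112*z)
P = 41675 (P = 2 - (-41516 - 157) = 2 - 1*(-41673) = 2 + 41673 = 41675)
1/(S(17, 7) + P) = 1/(112*7 + 41675) = 1/(784 + 41675) = 1/42459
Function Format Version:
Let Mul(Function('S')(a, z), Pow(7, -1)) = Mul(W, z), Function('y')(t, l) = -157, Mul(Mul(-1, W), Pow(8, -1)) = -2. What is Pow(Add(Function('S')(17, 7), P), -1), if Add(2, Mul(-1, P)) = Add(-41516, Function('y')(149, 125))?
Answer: Rational(1, 42459) ≈ 2.3552e-5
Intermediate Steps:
W = 16 (W = Mul(-8, -2) = 16)
Function('S')(a, z) = Mul(112, z) (Function('S')(a, z) = Mul(7, Mul(16, z)) = Mul(112, z))
P = 41675 (P = Add(2, Mul(-1, Add(-41516, -157))) = Add(2, Mul(-1, -41673)) = Add(2, 41673) = 41675)
Pow(Add(Function('S')(17, 7), P), -1) = Pow(Add(Mul(112, 7), 41675), -1) = Pow(Add(784, 41675), -1) = Pow(42459, -1) = Rational(1, 42459)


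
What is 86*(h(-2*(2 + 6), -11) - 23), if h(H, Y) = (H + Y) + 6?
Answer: -3784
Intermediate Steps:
h(H, Y) = 6 + H + Y
86*(h(-2*(2 + 6), -11) - 23) = 86*((6 - 2*(2 + 6) - 11) - 23) = 86*((6 - 2*8 - 11) - 23) = 86*((6 - 16 - 11) - 23) = 86*(-21 - 23) = 86*(-44) = -3784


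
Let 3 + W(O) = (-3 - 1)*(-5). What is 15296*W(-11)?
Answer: 260032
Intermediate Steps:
W(O) = 17 (W(O) = -3 + (-3 - 1)*(-5) = -3 - 4*(-5) = -3 + 20 = 17)
15296*W(-11) = 15296*17 = 260032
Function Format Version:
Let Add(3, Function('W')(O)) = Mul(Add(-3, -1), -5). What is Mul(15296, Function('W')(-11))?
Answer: 260032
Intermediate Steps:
Function('W')(O) = 17 (Function('W')(O) = Add(-3, Mul(Add(-3, -1), -5)) = Add(-3, Mul(-4, -5)) = Add(-3, 20) = 17)
Mul(15296, Function('W')(-11)) = Mul(15296, 17) = 260032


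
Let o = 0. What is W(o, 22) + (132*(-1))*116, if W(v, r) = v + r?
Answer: -15290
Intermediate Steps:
W(v, r) = r + v
W(o, 22) + (132*(-1))*116 = (22 + 0) + (132*(-1))*116 = 22 - 132*116 = 22 - 15312 = -15290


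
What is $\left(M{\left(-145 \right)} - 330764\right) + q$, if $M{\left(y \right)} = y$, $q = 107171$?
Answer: $-223738$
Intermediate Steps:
$\left(M{\left(-145 \right)} - 330764\right) + q = \left(-145 - 330764\right) + 107171 = -330909 + 107171 = -223738$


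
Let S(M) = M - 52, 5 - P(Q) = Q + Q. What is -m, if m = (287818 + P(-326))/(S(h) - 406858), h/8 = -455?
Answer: 11539/16422 ≈ 0.70265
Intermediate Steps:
h = -3640 (h = 8*(-455) = -3640)
P(Q) = 5 - 2*Q (P(Q) = 5 - (Q + Q) = 5 - 2*Q)
S(M) = -52 + M
m = -11539/16422 (m = (287818 + (5 - 2*(-326)))/((-52 - 3640) - 406858) = (287818 + (5 + 652))/(-3692 - 406858) = (287818 + 657)/(-410550) = 288475*(-1/410550) = -11539/16422 ≈ -0.70265)
-m = -1*(-11539/16422) = 11539/16422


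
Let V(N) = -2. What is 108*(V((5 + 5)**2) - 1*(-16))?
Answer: 1512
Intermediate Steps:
108*(V((5 + 5)**2) - 1*(-16)) = 108*(-2 - 1*(-16)) = 108*(-2 + 16) = 108*14 = 1512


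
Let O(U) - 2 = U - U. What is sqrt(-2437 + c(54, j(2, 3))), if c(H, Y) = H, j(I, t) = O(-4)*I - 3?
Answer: I*sqrt(2383) ≈ 48.816*I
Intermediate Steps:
O(U) = 2 (O(U) = 2 + (U - U) = 2 + 0 = 2)
j(I, t) = -3 + 2*I (j(I, t) = 2*I - 3 = -3 + 2*I)
sqrt(-2437 + c(54, j(2, 3))) = sqrt(-2437 + 54) = sqrt(-2383) = I*sqrt(2383)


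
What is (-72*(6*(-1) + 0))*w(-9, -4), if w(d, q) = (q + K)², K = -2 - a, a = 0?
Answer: 15552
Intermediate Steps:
K = -2 (K = -2 - 1*0 = -2 + 0 = -2)
w(d, q) = (-2 + q)² (w(d, q) = (q - 2)² = (-2 + q)²)
(-72*(6*(-1) + 0))*w(-9, -4) = (-72*(6*(-1) + 0))*(-2 - 4)² = -72*(-6 + 0)*(-6)² = -72*(-6)*36 = 432*36 = 15552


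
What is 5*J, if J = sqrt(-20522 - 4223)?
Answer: 35*I*sqrt(505) ≈ 786.53*I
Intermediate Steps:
J = 7*I*sqrt(505) (J = sqrt(-24745) = 7*I*sqrt(505) ≈ 157.31*I)
5*J = 5*(7*I*sqrt(505)) = 35*I*sqrt(505)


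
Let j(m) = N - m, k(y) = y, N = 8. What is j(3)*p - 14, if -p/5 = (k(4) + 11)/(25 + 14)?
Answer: -307/13 ≈ -23.615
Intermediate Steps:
p = -25/13 (p = -5*(4 + 11)/(25 + 14) = -75/39 = -5*5/13 = -25/13 ≈ -1.9231)
j(m) = 8 - m
j(3)*p - 14 = (8 - 1*3)*(-25/13) - 14 = (8 - 3)*(-25/13) - 14 = 5*(-25/13) - 14 = -125/13 - 14 = -307/13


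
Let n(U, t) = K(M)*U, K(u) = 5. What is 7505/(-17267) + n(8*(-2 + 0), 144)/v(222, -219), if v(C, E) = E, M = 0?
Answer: -262235/3781473 ≈ -0.069347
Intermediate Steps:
n(U, t) = 5*U
7505/(-17267) + n(8*(-2 + 0), 144)/v(222, -219) = 7505/(-17267) + (5*(8*(-2 + 0)))/(-219) = 7505*(-1/17267) + (5*(8*(-2)))*(-1/219) = -7505/17267 + (5*(-16))*(-1/219) = -7505/17267 - 80*(-1/219) = -7505/17267 + 80/219 = -262235/3781473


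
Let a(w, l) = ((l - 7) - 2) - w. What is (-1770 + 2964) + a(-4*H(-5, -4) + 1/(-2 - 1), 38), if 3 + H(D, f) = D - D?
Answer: 3634/3 ≈ 1211.3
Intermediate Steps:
H(D, f) = -3 (H(D, f) = -3 + (D - D) = -3 + 0 = -3)
a(w, l) = -9 + l - w (a(w, l) = ((-7 + l) - 2) - w = (-9 + l) - w = -9 + l - w)
(-1770 + 2964) + a(-4*H(-5, -4) + 1/(-2 - 1), 38) = (-1770 + 2964) + (-9 + 38 - (-4*(-3) + 1/(-2 - 1))) = 1194 + (-9 + 38 - (12 + 1/(-3))) = 1194 + (-9 + 38 - (12 - ⅓)) = 1194 + (-9 + 38 - 1*35/3) = 1194 + (-9 + 38 - 35/3) = 1194 + 52/3 = 3634/3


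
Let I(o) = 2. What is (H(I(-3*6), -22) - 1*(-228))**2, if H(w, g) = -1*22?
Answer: 42436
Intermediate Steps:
H(w, g) = -22
(H(I(-3*6), -22) - 1*(-228))**2 = (-22 - 1*(-228))**2 = (-22 + 228)**2 = 206**2 = 42436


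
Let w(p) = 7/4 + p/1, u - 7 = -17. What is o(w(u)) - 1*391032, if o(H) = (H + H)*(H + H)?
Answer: -1563039/4 ≈ -3.9076e+5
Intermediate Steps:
u = -10 (u = 7 - 17 = -10)
w(p) = 7/4 + p (w(p) = 7*(¼) + p*1 = 7/4 + p)
o(H) = 4*H² (o(H) = (2*H)*(2*H) = 4*H²)
o(w(u)) - 1*391032 = 4*(7/4 - 10)² - 1*391032 = 4*(-33/4)² - 391032 = 4*(1089/16) - 391032 = 1089/4 - 391032 = -1563039/4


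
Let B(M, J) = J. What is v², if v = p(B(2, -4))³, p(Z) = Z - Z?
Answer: 0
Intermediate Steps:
p(Z) = 0
v = 0 (v = 0³ = 0)
v² = 0² = 0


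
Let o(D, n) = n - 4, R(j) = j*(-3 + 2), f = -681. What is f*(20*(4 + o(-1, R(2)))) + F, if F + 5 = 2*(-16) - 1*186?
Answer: 27017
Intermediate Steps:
R(j) = -j (R(j) = j*(-1) = -j)
o(D, n) = -4 + n
F = -223 (F = -5 + (2*(-16) - 1*186) = -5 + (-32 - 186) = -5 - 218 = -223)
f*(20*(4 + o(-1, R(2)))) + F = -13620*(4 + (-4 - 1*2)) - 223 = -13620*(4 + (-4 - 2)) - 223 = -13620*(4 - 6) - 223 = -13620*(-2) - 223 = -681*(-40) - 223 = 27240 - 223 = 27017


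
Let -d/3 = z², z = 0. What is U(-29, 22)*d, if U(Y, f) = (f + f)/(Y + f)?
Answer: 0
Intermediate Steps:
U(Y, f) = 2*f/(Y + f) (U(Y, f) = (2*f)/(Y + f) = 2*f/(Y + f))
d = 0 (d = -3*0² = -3*0 = 0)
U(-29, 22)*d = (2*22/(-29 + 22))*0 = (2*22/(-7))*0 = (2*22*(-⅐))*0 = -44/7*0 = 0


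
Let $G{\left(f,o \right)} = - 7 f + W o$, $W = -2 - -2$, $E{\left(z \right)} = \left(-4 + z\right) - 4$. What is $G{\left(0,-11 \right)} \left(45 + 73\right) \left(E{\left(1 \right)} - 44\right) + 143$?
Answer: $143$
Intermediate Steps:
$E{\left(z \right)} = -8 + z$
$W = 0$ ($W = -2 + 2 = 0$)
$G{\left(f,o \right)} = - 7 f$ ($G{\left(f,o \right)} = - 7 f + 0 o = - 7 f + 0 = - 7 f$)
$G{\left(0,-11 \right)} \left(45 + 73\right) \left(E{\left(1 \right)} - 44\right) + 143 = \left(-7\right) 0 \left(45 + 73\right) \left(\left(-8 + 1\right) - 44\right) + 143 = 0 \cdot 118 \left(-7 - 44\right) + 143 = 0 \cdot 118 \left(-51\right) + 143 = 0 \left(-6018\right) + 143 = 0 + 143 = 143$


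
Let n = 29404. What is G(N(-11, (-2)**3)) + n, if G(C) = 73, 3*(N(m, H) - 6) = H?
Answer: 29477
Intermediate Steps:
N(m, H) = 6 + H/3
G(N(-11, (-2)**3)) + n = 73 + 29404 = 29477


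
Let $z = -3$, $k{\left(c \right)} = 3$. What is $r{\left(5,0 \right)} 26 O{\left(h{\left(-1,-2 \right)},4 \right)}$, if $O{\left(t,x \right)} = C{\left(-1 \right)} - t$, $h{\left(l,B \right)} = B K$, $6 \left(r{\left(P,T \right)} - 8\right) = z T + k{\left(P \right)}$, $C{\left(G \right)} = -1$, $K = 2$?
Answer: $663$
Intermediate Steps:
$r{\left(P,T \right)} = \frac{17}{2} - \frac{T}{2}$ ($r{\left(P,T \right)} = 8 + \frac{- 3 T + 3}{6} = 8 + \frac{3 - 3 T}{6} = 8 - \left(- \frac{1}{2} + \frac{T}{2}\right) = \frac{17}{2} - \frac{T}{2}$)
$h{\left(l,B \right)} = 2 B$ ($h{\left(l,B \right)} = B 2 = 2 B$)
$O{\left(t,x \right)} = -1 - t$
$r{\left(5,0 \right)} 26 O{\left(h{\left(-1,-2 \right)},4 \right)} = \left(\frac{17}{2} - 0\right) 26 \left(-1 - 2 \left(-2\right)\right) = \left(\frac{17}{2} + 0\right) 26 \left(-1 - -4\right) = \frac{17}{2} \cdot 26 \left(-1 + 4\right) = 221 \cdot 3 = 663$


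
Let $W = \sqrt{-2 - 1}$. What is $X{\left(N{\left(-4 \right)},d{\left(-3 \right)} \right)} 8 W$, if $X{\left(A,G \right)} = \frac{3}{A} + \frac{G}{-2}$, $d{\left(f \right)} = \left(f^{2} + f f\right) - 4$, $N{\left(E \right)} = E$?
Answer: $- 62 i \sqrt{3} \approx - 107.39 i$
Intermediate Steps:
$W = i \sqrt{3}$ ($W = \sqrt{-3} = i \sqrt{3} \approx 1.732 i$)
$d{\left(f \right)} = -4 + 2 f^{2}$ ($d{\left(f \right)} = \left(f^{2} + f^{2}\right) - 4 = 2 f^{2} - 4 = -4 + 2 f^{2}$)
$X{\left(A,G \right)} = \frac{3}{A} - \frac{G}{2}$ ($X{\left(A,G \right)} = \frac{3}{A} + G \left(- \frac{1}{2}\right) = \frac{3}{A} - \frac{G}{2}$)
$X{\left(N{\left(-4 \right)},d{\left(-3 \right)} \right)} 8 W = \left(\frac{3}{-4} - \frac{-4 + 2 \left(-3\right)^{2}}{2}\right) 8 i \sqrt{3} = \left(3 \left(- \frac{1}{4}\right) - \frac{-4 + 2 \cdot 9}{2}\right) 8 i \sqrt{3} = \left(- \frac{3}{4} - \frac{-4 + 18}{2}\right) 8 i \sqrt{3} = \left(- \frac{3}{4} - 7\right) 8 i \sqrt{3} = \left(- \frac{31}{4}\right) 8 i \sqrt{3} = - 62 i \sqrt{3}$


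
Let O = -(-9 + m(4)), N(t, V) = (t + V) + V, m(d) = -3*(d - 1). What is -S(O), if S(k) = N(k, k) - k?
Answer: -36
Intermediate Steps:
m(d) = 3 - 3*d (m(d) = -3*(-1 + d) = 3 - 3*d)
N(t, V) = t + 2*V (N(t, V) = (V + t) + V = t + 2*V)
O = 18 (O = -(-9 + (3 - 3*4)) = -(-9 + (3 - 12)) = -(-9 - 9) = -1*(-18) = 18)
S(k) = 2*k (S(k) = (k + 2*k) - k = 3*k - k = 2*k)
-S(O) = -2*18 = -1*36 = -36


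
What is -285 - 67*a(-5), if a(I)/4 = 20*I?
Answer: 26515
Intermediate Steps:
a(I) = 80*I (a(I) = 4*(20*I) = 80*I)
-285 - 67*a(-5) = -285 - 5360*(-5) = -285 - 67*(-400) = -285 + 26800 = 26515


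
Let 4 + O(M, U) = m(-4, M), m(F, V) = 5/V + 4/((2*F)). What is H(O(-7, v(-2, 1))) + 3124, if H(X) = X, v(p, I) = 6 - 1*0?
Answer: 43663/14 ≈ 3118.8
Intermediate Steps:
v(p, I) = 6 (v(p, I) = 6 + 0 = 6)
m(F, V) = 2/F + 5/V (m(F, V) = 5/V + 4*(1/(2*F)) = 5/V + 2/F = 2/F + 5/V)
O(M, U) = -9/2 + 5/M (O(M, U) = -4 + (2/(-4) + 5/M) = -4 + (2*(-¼) + 5/M) = -4 + (-½ + 5/M) = -9/2 + 5/M)
H(O(-7, v(-2, 1))) + 3124 = (-9/2 + 5/(-7)) + 3124 = (-9/2 + 5*(-⅐)) + 3124 = (-9/2 - 5/7) + 3124 = -73/14 + 3124 = 43663/14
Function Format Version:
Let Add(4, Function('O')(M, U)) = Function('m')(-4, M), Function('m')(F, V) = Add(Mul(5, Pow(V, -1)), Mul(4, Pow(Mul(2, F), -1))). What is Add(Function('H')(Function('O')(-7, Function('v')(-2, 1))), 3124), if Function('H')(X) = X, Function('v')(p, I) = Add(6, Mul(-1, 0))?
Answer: Rational(43663, 14) ≈ 3118.8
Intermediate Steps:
Function('v')(p, I) = 6 (Function('v')(p, I) = Add(6, 0) = 6)
Function('m')(F, V) = Add(Mul(2, Pow(F, -1)), Mul(5, Pow(V, -1))) (Function('m')(F, V) = Add(Mul(5, Pow(V, -1)), Mul(4, Mul(Rational(1, 2), Pow(F, -1)))) = Add(Mul(5, Pow(V, -1)), Mul(2, Pow(F, -1))) = Add(Mul(2, Pow(F, -1)), Mul(5, Pow(V, -1))))
Function('O')(M, U) = Add(Rational(-9, 2), Mul(5, Pow(M, -1))) (Function('O')(M, U) = Add(-4, Add(Mul(2, Pow(-4, -1)), Mul(5, Pow(M, -1)))) = Add(-4, Add(Mul(2, Rational(-1, 4)), Mul(5, Pow(M, -1)))) = Add(-4, Add(Rational(-1, 2), Mul(5, Pow(M, -1)))) = Add(Rational(-9, 2), Mul(5, Pow(M, -1))))
Add(Function('H')(Function('O')(-7, Function('v')(-2, 1))), 3124) = Add(Add(Rational(-9, 2), Mul(5, Pow(-7, -1))), 3124) = Add(Add(Rational(-9, 2), Mul(5, Rational(-1, 7))), 3124) = Add(Add(Rational(-9, 2), Rational(-5, 7)), 3124) = Add(Rational(-73, 14), 3124) = Rational(43663, 14)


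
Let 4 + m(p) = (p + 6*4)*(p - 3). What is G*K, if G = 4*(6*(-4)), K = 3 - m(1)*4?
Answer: -21024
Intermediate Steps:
m(p) = -4 + (-3 + p)*(24 + p) (m(p) = -4 + (p + 6*4)*(p - 3) = -4 + (p + 24)*(-3 + p) = -4 + (24 + p)*(-3 + p) = -4 + (-3 + p)*(24 + p))
K = 219 (K = 3 - (-76 + 1² + 21*1)*4 = 3 - (-76 + 1 + 21)*4 = 3 - (-54)*4 = 3 - 1*(-216) = 3 + 216 = 219)
G = -96 (G = 4*(-24) = -96)
G*K = -96*219 = -21024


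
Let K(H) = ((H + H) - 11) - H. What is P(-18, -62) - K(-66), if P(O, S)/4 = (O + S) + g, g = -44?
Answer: -419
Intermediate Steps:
P(O, S) = -176 + 4*O + 4*S (P(O, S) = 4*((O + S) - 44) = 4*(-44 + O + S) = -176 + 4*O + 4*S)
K(H) = -11 + H (K(H) = (2*H - 11) - H = (-11 + 2*H) - H = -11 + H)
P(-18, -62) - K(-66) = (-176 + 4*(-18) + 4*(-62)) - (-11 - 66) = (-176 - 72 - 248) - 1*(-77) = -496 + 77 = -419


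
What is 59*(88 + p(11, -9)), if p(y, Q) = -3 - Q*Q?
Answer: 236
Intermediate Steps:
p(y, Q) = -3 - Q²
59*(88 + p(11, -9)) = 59*(88 + (-3 - 1*(-9)²)) = 59*(88 + (-3 - 1*81)) = 59*(88 + (-3 - 81)) = 59*(88 - 84) = 59*4 = 236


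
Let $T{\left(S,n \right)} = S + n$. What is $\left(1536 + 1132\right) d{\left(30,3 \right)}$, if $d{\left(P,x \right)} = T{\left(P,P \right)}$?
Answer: $160080$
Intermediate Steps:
$d{\left(P,x \right)} = 2 P$ ($d{\left(P,x \right)} = P + P = 2 P$)
$\left(1536 + 1132\right) d{\left(30,3 \right)} = \left(1536 + 1132\right) 2 \cdot 30 = 2668 \cdot 60 = 160080$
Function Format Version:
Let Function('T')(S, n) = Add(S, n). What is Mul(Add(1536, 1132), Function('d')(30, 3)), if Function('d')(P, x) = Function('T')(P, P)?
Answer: 160080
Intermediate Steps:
Function('d')(P, x) = Mul(2, P) (Function('d')(P, x) = Add(P, P) = Mul(2, P))
Mul(Add(1536, 1132), Function('d')(30, 3)) = Mul(Add(1536, 1132), Mul(2, 30)) = Mul(2668, 60) = 160080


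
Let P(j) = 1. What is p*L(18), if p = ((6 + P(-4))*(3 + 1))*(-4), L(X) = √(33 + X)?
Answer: -112*√51 ≈ -799.84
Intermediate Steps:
p = -112 (p = ((6 + 1)*(3 + 1))*(-4) = (7*4)*(-4) = 28*(-4) = -112)
p*L(18) = -112*√(33 + 18) = -112*√51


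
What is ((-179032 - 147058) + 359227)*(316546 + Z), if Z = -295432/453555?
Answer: 4757503134140926/453555 ≈ 1.0489e+10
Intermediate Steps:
Z = -295432/453555 (Z = -295432*1/453555 = -295432/453555 ≈ -0.65137)
((-179032 - 147058) + 359227)*(316546 + Z) = ((-179032 - 147058) + 359227)*(316546 - 295432/453555) = (-326090 + 359227)*(143570725598/453555) = 33137*(143570725598/453555) = 4757503134140926/453555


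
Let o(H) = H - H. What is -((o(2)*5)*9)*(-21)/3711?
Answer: 0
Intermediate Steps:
o(H) = 0
-((o(2)*5)*9)*(-21)/3711 = -((0*5)*9)*(-21)/3711 = -(0*9)*(-21)/3711 = -0*(-21)/3711 = -0/3711 = -1*0 = 0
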